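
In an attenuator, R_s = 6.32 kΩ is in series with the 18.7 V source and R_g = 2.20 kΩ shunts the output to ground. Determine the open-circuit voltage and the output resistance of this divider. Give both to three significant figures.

V_th = 4.83 V, R_th = 1.63 kΩ

V_th is the open-circuit tap voltage: 18.7 × 2.20/(6.32 + 2.20) = 4.83 V.
With the supply zeroed, R_s and R_g appear in parallel from the tap: R_th = R_s‖R_g = (6.32 × 2.20)/8.520 = 1.63 kΩ.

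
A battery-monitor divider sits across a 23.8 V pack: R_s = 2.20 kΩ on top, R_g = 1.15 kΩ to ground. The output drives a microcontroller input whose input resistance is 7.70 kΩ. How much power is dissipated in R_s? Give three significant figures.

P ≈ 122 mW

Total resistance from the source is R_s + (R_g‖R_L) = 3.201 kΩ, so I = 23.8/3.201 kΩ = 7.436 mA.
P = I²·R_s = (7.436 mA)² × 2.20 kΩ = 122 mW.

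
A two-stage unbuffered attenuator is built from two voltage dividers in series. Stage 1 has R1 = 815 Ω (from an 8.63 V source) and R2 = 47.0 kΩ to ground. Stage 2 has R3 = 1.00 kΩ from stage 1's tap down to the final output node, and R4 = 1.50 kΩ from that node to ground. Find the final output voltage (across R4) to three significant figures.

V_out ≈ 3.85 V

Stage 2 presents R3+R4 = 2500 Ω as a load on stage 1's tap.
Stage 1's lower leg becomes R2‖(R3+R4) = 2374 Ω, so V_mid = 8.63 × 2374/3189 = 6.424 V.
Stage 2 is itself unloaded: V_out = V_mid × R4/(R3+R4) = 6.424 × 1500/2500 = 3.85 V.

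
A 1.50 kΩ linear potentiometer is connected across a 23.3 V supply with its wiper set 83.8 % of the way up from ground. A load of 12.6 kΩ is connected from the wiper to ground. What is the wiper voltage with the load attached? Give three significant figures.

V ≈ 19.2 V

The wiper splits the pot into (1−α)R = 243.0 Ω above and αR = 1257 Ω below.
Lower section ‖ load = 1143 Ω.
V_wiper = 23.3 × 1143/(243.0 + 1143) = 19.2 V.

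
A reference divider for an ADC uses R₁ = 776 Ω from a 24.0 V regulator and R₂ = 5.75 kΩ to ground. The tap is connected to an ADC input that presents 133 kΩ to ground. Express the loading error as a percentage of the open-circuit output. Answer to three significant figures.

The divider's output (Thévenin) resistance is R₁‖R₂ = 683.7 Ω.
Fractional drop under load = R_th/(R_th + R_L) = 683.7 / (683.7 + 133000) = 0.005115.
So the output falls by 0.511 %.

0.511 %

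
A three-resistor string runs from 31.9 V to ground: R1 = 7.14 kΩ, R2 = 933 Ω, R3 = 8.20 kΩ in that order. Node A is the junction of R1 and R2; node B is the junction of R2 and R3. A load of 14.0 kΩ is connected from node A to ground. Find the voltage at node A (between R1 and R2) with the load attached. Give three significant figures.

Below node A the series string R2+R3 = 9133 Ω sits in parallel with the 14000 Ω load: 5527 Ω.
V_A = 31.9 × 5527/(7140 + 5527) = 13.9 V.

V ≈ 13.9 V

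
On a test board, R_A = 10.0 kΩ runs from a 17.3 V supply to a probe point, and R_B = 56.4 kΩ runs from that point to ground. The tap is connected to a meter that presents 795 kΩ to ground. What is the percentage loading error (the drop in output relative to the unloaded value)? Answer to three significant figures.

1.06 %

The divider's output (Thévenin) resistance is R_A‖R_B = 8.494 kΩ.
Fractional drop under load = R_th/(R_th + R_L) = 8.494 / (8.494 + 795) = 0.01057.
So the output falls by 1.06 %.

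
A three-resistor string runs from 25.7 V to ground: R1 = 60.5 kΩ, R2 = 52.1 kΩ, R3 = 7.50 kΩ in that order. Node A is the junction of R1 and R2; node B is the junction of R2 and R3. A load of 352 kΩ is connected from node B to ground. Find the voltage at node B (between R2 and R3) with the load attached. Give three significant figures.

At node B, R3 is in parallel with the load: R3‖R_L = 7.344 kΩ.
Below node A the resistance is R2 + (R3‖R_L) = 59.44 kΩ, so V_A = 25.7 × 59.44/119.9 = 12.74 V.
Then V_B = V_A × (R3‖R_L)/(R2 + R3‖R_L) = 12.74 × 7.344/59.44 = 1.57 V.

V ≈ 1.57 V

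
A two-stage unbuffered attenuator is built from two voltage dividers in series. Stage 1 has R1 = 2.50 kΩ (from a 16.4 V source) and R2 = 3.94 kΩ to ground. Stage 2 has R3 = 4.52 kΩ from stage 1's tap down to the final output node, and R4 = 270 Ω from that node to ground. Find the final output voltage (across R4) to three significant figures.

Stage 2 presents R3+R4 = 4790 Ω as a load on stage 1's tap.
Stage 1's lower leg becomes R2‖(R3+R4) = 2162 Ω, so V_mid = 16.4 × 2162/4662 = 7.605 V.
Stage 2 is itself unloaded: V_out = V_mid × R4/(R3+R4) = 7.605 × 270/4790 = 0.429 V.

V_out ≈ 0.429 V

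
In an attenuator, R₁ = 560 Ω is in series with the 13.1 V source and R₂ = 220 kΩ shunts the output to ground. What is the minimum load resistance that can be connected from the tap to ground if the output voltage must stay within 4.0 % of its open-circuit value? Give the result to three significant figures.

Output resistance R_th = R₁‖R₂ = (560 × 220000)/220600 = 558.6 Ω.
The fractional drop is R_th/(R_th + R_L); requiring this ≤ 0.0400 gives R_L ≥ R_th(1/0.0400 − 1) = 558.6 × 24.00 = 13.4 kΩ.

R_L(min) ≈ 13.4 kΩ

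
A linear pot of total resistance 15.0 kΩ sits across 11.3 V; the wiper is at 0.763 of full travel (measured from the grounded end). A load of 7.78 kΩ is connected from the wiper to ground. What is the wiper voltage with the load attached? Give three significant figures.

The wiper splits the pot into (1−α)R = 3.555 kΩ above and αR = 11.45 kΩ below.
Lower section ‖ load = 4.632 kΩ.
V_wiper = 11.3 × 4.632/(3.555 + 4.632) = 6.39 V.

V ≈ 6.39 V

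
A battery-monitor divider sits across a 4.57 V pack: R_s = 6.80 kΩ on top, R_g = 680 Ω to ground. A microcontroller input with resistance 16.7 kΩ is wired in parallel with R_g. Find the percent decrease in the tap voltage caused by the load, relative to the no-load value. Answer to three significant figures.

The divider's output (Thévenin) resistance is R_s‖R_g = 618.2 Ω.
Fractional drop under load = R_th/(R_th + R_L) = 618.2 / (618.2 + 16700) = 0.03570.
So the output falls by 3.57 %.

3.57 %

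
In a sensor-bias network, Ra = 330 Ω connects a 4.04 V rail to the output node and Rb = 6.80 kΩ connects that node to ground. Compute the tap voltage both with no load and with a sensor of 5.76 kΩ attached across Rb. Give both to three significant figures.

Open-circuit: V = 4.04 × 6800/(330 + 6800) = 3.85 V.
With the load, Rb becomes Rb‖R_L = 3118 Ω, so V = 4.04 × 3118/3448 = 3.65 V.

Unloaded: 3.85 V; loaded: 3.65 V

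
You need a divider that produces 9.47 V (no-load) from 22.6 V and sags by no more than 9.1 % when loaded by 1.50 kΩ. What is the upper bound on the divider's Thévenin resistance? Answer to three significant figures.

R_th ≤ 150 Ω

Loading drop = R_th/(R_th + R_L) ≤ 0.0910, so R_th ≤ R_L · ε/(1−ε) = 1.50 kΩ × 0.0910/0.9090 = 150 Ω.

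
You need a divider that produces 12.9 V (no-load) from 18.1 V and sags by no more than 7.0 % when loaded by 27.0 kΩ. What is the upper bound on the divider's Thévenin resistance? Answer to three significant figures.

R_th ≤ 2.03 kΩ

Loading drop = R_th/(R_th + R_L) ≤ 0.0700, so R_th ≤ R_L · ε/(1−ε) = 27.0 kΩ × 0.0700/0.9300 = 2.03 kΩ.
(Any R1, R2 with R2/(R1+R2) = 0.713 and R1‖R2 ≤ 2.03 kΩ will meet the spec.)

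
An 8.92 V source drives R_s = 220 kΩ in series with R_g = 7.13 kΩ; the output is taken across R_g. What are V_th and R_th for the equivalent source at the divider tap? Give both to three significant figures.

V_th is the open-circuit tap voltage: 8.92 × 7.13/(220 + 7.13) = 0.280 V.
With the supply zeroed, R_s and R_g appear in parallel from the tap: R_th = R_s‖R_g = (220 × 7.13)/227.1 = 6.91 kΩ.

V_th = 0.280 V, R_th = 6.91 kΩ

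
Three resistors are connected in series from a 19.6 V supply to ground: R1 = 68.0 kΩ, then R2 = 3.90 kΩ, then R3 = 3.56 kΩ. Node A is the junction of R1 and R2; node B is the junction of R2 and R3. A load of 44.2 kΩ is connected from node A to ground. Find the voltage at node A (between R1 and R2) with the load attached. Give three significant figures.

Below node A the series string R2+R3 = 7.460 kΩ sits in parallel with the 44.2 kΩ load: 6.383 kΩ.
V_A = 19.6 × 6.383/(68.0 + 6.383) = 1.68 V.

V ≈ 1.68 V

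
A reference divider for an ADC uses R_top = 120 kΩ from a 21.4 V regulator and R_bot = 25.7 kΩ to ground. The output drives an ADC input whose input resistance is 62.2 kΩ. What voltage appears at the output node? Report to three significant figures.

V_out ≈ 2.82 V

The load sits in parallel with R_bot: R_bot‖R_L = (25.7 × 62.2) / (25.7 + 62.2) = 18.19 kΩ.
V_out = 21.4 × 18.19 / (120 + 18.19) = 21.4 × 18.19/138.2 = 2.82 V.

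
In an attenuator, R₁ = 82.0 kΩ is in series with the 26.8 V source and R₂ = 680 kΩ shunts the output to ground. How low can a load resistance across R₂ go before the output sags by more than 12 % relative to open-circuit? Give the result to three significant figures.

Output resistance R_th = R₁‖R₂ = (82.0 × 680)/762.0 = 73.18 kΩ.
The fractional drop is R_th/(R_th + R_L); requiring this ≤ 0.120 gives R_L ≥ R_th(1/0.120 − 1) = 73.18 × 7.333 = 537 kΩ.

R_L(min) ≈ 537 kΩ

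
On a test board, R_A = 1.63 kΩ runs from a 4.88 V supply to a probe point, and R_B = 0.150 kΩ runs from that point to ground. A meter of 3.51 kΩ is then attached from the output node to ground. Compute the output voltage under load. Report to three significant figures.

The load sits in parallel with R_B: R_B‖R_L = (150 × 3510) / (150 + 3510) = 143.9 Ω.
V_out = 4.88 × 143.9 / (1630 + 143.9) = 4.88 × 143.9/1774 = 0.396 V.

V_out ≈ 0.396 V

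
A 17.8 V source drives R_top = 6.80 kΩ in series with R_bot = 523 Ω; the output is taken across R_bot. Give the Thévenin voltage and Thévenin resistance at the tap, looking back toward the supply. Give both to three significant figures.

V_th = 1.27 V, R_th = 486 Ω

V_th is the open-circuit tap voltage: 17.8 × 523/(6800 + 523) = 1.27 V.
With the supply zeroed, R_top and R_bot appear in parallel from the tap: R_th = R_top‖R_bot = (6800 × 523)/7323 = 486 Ω.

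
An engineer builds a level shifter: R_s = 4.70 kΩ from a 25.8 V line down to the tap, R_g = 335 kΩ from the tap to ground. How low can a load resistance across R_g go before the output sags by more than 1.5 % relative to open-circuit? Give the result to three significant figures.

R_L(min) ≈ 304 kΩ

Output resistance R_th = R_s‖R_g = (4.70 × 335)/339.7 = 4.635 kΩ.
The fractional drop is R_th/(R_th + R_L); requiring this ≤ 0.0150 gives R_L ≥ R_th(1/0.0150 − 1) = 4.635 × 65.67 = 304 kΩ.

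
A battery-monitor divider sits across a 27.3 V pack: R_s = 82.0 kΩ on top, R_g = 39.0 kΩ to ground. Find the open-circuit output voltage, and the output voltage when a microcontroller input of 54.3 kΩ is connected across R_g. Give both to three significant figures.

Unloaded: 8.80 V; loaded: 5.92 V

Open-circuit: V = 27.3 × 39.0/(82.0 + 39.0) = 8.80 V.
With the load, R_g becomes R_g‖R_L = 22.70 kΩ, so V = 27.3 × 22.70/104.7 = 5.92 V.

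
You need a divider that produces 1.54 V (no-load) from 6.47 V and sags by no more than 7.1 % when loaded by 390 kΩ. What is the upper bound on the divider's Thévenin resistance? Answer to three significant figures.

Loading drop = R_th/(R_th + R_L) ≤ 0.0710, so R_th ≤ R_L · ε/(1−ε) = 390 kΩ × 0.0710/0.9290 = 29.8 kΩ.

R_th ≤ 29.8 kΩ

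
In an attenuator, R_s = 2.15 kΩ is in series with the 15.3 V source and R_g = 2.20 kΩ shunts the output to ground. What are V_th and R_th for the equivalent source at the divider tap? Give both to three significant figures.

V_th = 7.74 V, R_th = 1.09 kΩ

V_th is the open-circuit tap voltage: 15.3 × 2.20/(2.15 + 2.20) = 7.74 V.
With the supply zeroed, R_s and R_g appear in parallel from the tap: R_th = R_s‖R_g = (2.15 × 2.20)/4.350 = 1.09 kΩ.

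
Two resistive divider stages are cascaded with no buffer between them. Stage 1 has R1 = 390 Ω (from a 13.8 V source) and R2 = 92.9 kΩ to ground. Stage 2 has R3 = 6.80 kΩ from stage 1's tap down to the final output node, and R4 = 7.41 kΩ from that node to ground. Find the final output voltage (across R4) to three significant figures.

Stage 2 presents R3+R4 = 14210 Ω as a load on stage 1's tap.
Stage 1's lower leg becomes R2‖(R3+R4) = 12320 Ω, so V_mid = 13.8 × 12320/12710 = 13.38 V.
Stage 2 is itself unloaded: V_out = V_mid × R4/(R3+R4) = 13.38 × 7410/14210 = 6.98 V.

V_out ≈ 6.98 V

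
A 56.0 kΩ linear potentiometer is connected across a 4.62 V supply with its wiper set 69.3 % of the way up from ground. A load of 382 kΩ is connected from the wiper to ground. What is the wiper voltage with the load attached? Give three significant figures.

V ≈ 3.10 V

The wiper splits the pot into (1−α)R = 17.19 kΩ above and αR = 38.81 kΩ below.
Lower section ‖ load = 35.23 kΩ.
V_wiper = 4.62 × 35.23/(17.19 + 35.23) = 3.10 V.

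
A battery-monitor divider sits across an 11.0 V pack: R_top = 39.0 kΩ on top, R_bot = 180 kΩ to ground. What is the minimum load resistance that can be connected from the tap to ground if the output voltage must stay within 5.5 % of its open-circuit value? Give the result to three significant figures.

Output resistance R_th = R_top‖R_bot = (39.0 × 180)/219.0 = 32.05 kΩ.
The fractional drop is R_th/(R_th + R_L); requiring this ≤ 0.0550 gives R_L ≥ R_th(1/0.0550 − 1) = 32.05 × 17.18 = 551 kΩ.

R_L(min) ≈ 551 kΩ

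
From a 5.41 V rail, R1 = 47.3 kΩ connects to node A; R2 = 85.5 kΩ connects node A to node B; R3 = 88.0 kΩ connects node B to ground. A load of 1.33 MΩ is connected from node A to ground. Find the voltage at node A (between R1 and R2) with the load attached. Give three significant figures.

Below node A the series string R2+R3 = 173.5 kΩ sits in parallel with the 1330 kΩ load: 153.5 kΩ.
V_A = 5.41 × 153.5/(47.3 + 153.5) = 4.14 V.

V ≈ 4.14 V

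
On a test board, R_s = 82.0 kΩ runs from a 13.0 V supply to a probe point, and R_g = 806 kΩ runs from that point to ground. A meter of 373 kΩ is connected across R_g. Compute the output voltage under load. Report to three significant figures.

The load sits in parallel with R_g: R_g‖R_L = (806 × 373) / (806 + 373) = 255.0 kΩ.
V_out = 13.0 × 255.0 / (82.0 + 255.0) = 13.0 × 255.0/337.0 = 9.84 V.
(Unloaded it would have been 11.8 V.)

V_out ≈ 9.84 V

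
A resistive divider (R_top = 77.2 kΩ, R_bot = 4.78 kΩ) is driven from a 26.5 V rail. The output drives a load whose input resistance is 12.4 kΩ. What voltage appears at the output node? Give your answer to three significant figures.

V_out ≈ 1.13 V

The load sits in parallel with R_bot: R_bot‖R_L = (4.78 × 12.4) / (4.78 + 12.4) = 3.450 kΩ.
V_out = 26.5 × 3.450 / (77.2 + 3.450) = 26.5 × 3.450/80.65 = 1.13 V.
(Unloaded it would have been 1.55 V.)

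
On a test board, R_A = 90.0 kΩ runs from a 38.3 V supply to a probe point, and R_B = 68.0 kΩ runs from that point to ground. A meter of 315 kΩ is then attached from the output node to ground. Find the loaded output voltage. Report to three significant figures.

The load sits in parallel with R_B: R_B‖R_L = (68.0 × 315) / (68.0 + 315) = 55.93 kΩ.
V_out = 38.3 × 55.93 / (90.0 + 55.93) = 38.3 × 55.93/145.9 = 14.7 V.

V_out ≈ 14.7 V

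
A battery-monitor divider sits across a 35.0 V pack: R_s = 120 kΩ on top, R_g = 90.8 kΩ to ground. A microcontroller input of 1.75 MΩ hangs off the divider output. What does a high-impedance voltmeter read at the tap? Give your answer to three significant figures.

The load sits in parallel with R_g: R_g‖R_L = (90.8 × 1750) / (90.8 + 1750) = 86.32 kΩ.
V_out = 35.0 × 86.32 / (120 + 86.32) = 35.0 × 86.32/206.3 = 14.6 V.

V_out ≈ 14.6 V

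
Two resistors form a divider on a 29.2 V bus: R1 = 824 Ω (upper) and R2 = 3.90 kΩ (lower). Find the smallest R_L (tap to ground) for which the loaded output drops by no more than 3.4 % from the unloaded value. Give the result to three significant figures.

Output resistance R_th = R1‖R2 = (824 × 3900)/4724 = 680.3 Ω.
The fractional drop is R_th/(R_th + R_L); requiring this ≤ 0.0340 gives R_L ≥ R_th(1/0.0340 − 1) = 680.3 × 28.41 = 19.3 kΩ.

R_L(min) ≈ 19.3 kΩ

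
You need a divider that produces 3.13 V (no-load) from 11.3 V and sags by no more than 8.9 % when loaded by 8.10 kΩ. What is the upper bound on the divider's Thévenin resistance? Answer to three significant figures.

R_th ≤ 791 Ω

Loading drop = R_th/(R_th + R_L) ≤ 0.0890, so R_th ≤ R_L · ε/(1−ε) = 8.10 kΩ × 0.0890/0.9110 = 791 Ω.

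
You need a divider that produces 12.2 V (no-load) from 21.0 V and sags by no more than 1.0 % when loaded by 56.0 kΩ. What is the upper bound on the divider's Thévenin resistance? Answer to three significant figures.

Loading drop = R_th/(R_th + R_L) ≤ 0.0100, so R_th ≤ R_L · ε/(1−ε) = 56.0 kΩ × 0.0100/0.9900 = 566 Ω.
(Any R1, R2 with R2/(R1+R2) = 0.581 and R1‖R2 ≤ 566 Ω will meet the spec.)

R_th ≤ 566 Ω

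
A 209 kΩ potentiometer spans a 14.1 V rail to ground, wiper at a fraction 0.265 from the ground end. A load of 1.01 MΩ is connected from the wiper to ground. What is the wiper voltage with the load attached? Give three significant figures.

The wiper splits the pot into (1−α)R = 153.6 kΩ above and αR = 55.38 kΩ below.
Lower section ‖ load = 52.51 kΩ.
V_wiper = 14.1 × 52.51/(153.6 + 52.51) = 3.59 V.

V ≈ 3.59 V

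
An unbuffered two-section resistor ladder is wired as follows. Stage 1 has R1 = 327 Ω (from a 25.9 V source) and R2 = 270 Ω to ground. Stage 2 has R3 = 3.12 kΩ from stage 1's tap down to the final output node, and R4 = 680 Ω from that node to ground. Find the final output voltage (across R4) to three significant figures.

Stage 2 presents R3+R4 = 3800 Ω as a load on stage 1's tap.
Stage 1's lower leg becomes R2‖(R3+R4) = 252.1 Ω, so V_mid = 25.9 × 252.1/579.1 = 11.27 V.
Stage 2 is itself unloaded: V_out = V_mid × R4/(R3+R4) = 11.27 × 680/3800 = 2.02 V.

V_out ≈ 2.02 V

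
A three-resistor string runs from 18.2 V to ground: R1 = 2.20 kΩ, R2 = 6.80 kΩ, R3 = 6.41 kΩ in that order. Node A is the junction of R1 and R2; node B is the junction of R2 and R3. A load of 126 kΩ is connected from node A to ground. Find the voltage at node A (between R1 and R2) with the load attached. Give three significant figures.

Below node A the series string R2+R3 = 13.21 kΩ sits in parallel with the 126 kΩ load: 11.96 kΩ.
V_A = 18.2 × 11.96/(2.20 + 11.96) = 15.4 V.

V ≈ 15.4 V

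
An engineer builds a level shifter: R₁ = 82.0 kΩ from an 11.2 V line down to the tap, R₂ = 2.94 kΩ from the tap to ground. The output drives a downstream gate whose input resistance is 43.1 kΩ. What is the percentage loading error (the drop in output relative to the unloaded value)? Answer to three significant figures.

6.18 %

The divider's output (Thévenin) resistance is R₁‖R₂ = 2.838 kΩ.
Fractional drop under load = R_th/(R_th + R_L) = 2.838 / (2.838 + 43.1) = 0.06178.
So the output falls by 6.18 %.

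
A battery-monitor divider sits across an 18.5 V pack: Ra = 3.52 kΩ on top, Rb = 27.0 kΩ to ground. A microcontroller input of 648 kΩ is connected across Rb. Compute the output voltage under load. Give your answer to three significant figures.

V_out ≈ 16.3 V

The load sits in parallel with Rb: Rb‖R_L = (27.0 × 648) / (27.0 + 648) = 25.92 kΩ.
V_out = 18.5 × 25.92 / (3.52 + 25.92) = 18.5 × 25.92/29.44 = 16.3 V.
(Unloaded it would have been 16.4 V.)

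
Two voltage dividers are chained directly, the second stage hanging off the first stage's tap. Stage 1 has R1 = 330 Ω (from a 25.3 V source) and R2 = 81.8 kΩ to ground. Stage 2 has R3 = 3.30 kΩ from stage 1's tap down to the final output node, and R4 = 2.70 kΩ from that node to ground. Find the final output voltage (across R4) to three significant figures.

V_out ≈ 10.8 V

Stage 2 presents R3+R4 = 6000 Ω as a load on stage 1's tap.
Stage 1's lower leg becomes R2‖(R3+R4) = 5590 Ω, so V_mid = 25.3 × 5590/5920 = 23.89 V.
Stage 2 is itself unloaded: V_out = V_mid × R4/(R3+R4) = 23.89 × 2700/6000 = 10.8 V.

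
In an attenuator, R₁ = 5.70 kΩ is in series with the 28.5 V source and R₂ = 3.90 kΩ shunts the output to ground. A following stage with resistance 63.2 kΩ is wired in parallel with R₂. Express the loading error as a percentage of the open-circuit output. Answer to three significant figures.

3.53 %

The divider's output (Thévenin) resistance is R₁‖R₂ = 2.316 kΩ.
Fractional drop under load = R_th/(R_th + R_L) = 2.316 / (2.316 + 63.2) = 0.03534.
So the output falls by 3.53 %.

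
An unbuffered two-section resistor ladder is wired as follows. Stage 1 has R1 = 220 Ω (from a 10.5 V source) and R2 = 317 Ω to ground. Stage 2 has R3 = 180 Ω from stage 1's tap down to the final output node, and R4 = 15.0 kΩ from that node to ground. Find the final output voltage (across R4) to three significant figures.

V_out ≈ 6.07 V

Stage 2 presents R3+R4 = 15180 Ω as a load on stage 1's tap.
Stage 1's lower leg becomes R2‖(R3+R4) = 310.5 Ω, so V_mid = 10.5 × 310.5/530.5 = 6.146 V.
Stage 2 is itself unloaded: V_out = V_mid × R4/(R3+R4) = 6.146 × 15000/15180 = 6.07 V.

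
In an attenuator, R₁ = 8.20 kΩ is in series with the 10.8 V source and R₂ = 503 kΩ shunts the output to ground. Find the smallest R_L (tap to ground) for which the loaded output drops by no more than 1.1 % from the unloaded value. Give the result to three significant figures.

Output resistance R_th = R₁‖R₂ = (8.20 × 503)/511.2 = 8.068 kΩ.
The fractional drop is R_th/(R_th + R_L); requiring this ≤ 0.0110 gives R_L ≥ R_th(1/0.0110 − 1) = 8.068 × 89.91 = 725 kΩ.

R_L(min) ≈ 725 kΩ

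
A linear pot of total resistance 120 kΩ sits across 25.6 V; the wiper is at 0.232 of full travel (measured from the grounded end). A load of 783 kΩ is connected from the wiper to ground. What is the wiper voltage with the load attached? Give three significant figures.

V ≈ 5.78 V

The wiper splits the pot into (1−α)R = 92.16 kΩ above and αR = 27.84 kΩ below.
Lower section ‖ load = 26.88 kΩ.
V_wiper = 25.6 × 26.88/(92.16 + 26.88) = 5.78 V.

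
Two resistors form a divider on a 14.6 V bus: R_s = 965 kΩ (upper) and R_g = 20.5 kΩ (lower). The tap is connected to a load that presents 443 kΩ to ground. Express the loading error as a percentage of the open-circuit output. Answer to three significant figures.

4.33 %

The divider's output (Thévenin) resistance is R_s‖R_g = 20.07 kΩ.
Fractional drop under load = R_th/(R_th + R_L) = 20.07 / (20.07 + 443) = 0.04335.
So the output falls by 4.33 %.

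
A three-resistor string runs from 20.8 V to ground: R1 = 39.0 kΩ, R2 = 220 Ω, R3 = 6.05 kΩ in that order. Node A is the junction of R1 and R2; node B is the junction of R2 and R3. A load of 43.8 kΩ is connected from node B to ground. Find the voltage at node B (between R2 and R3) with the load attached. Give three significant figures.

V ≈ 2.48 V

At node B, R3 is in parallel with the load: R3‖R_L = 5316 Ω.
Below node A the resistance is R2 + (R3‖R_L) = 5536 Ω, so V_A = 20.8 × 5536/44540 = 2.585 V.
Then V_B = V_A × (R3‖R_L)/(R2 + R3‖R_L) = 2.585 × 5316/5536 = 2.48 V.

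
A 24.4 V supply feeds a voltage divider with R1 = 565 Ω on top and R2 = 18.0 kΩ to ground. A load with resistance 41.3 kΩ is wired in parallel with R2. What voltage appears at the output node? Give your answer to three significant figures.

The load sits in parallel with R2: R2‖R_L = (18000 × 41300) / (18000 + 41300) = 12540 Ω.
V_out = 24.4 × 12540 / (565 + 12540) = 24.4 × 12540/13100 = 23.3 V.

V_out ≈ 23.3 V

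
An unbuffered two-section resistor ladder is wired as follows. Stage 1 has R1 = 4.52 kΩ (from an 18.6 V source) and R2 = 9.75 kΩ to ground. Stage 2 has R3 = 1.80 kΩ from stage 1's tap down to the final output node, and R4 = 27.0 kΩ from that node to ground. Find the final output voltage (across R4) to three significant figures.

V_out ≈ 10.8 V

Stage 2 presents R3+R4 = 28.80 kΩ as a load on stage 1's tap.
Stage 1's lower leg becomes R2‖(R3+R4) = 7.284 kΩ, so V_mid = 18.6 × 7.284/11.80 = 11.48 V.
Stage 2 is itself unloaded: V_out = V_mid × R4/(R3+R4) = 11.48 × 27.0/28.80 = 10.8 V.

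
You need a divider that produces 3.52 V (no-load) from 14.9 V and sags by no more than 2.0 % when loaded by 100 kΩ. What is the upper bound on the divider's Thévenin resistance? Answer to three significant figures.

Loading drop = R_th/(R_th + R_L) ≤ 0.0200, so R_th ≤ R_L · ε/(1−ε) = 100 kΩ × 0.0200/0.9800 = 2.04 kΩ.

R_th ≤ 2.04 kΩ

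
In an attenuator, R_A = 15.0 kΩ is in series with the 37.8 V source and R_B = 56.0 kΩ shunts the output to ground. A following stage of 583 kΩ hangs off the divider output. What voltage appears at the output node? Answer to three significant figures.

The load sits in parallel with R_B: R_B‖R_L = (56.0 × 583) / (56.0 + 583) = 51.09 kΩ.
V_out = 37.8 × 51.09 / (15.0 + 51.09) = 37.8 × 51.09/66.09 = 29.2 V.

V_out ≈ 29.2 V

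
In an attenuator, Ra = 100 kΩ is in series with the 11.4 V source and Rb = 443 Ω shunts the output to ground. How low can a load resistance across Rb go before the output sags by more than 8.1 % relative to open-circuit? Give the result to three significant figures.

Output resistance R_th = Ra‖Rb = (100000 × 443)/100400 = 441.0 Ω.
The fractional drop is R_th/(R_th + R_L); requiring this ≤ 0.0810 gives R_L ≥ R_th(1/0.0810 − 1) = 441.0 × 11.35 = 5.00 kΩ.

R_L(min) ≈ 5.00 kΩ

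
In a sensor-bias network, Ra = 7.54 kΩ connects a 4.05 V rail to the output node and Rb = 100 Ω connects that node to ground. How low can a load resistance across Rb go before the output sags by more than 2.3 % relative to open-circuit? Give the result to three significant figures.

R_L(min) ≈ 4.19 kΩ

Output resistance R_th = Ra‖Rb = (7540 × 100)/7640 = 98.69 Ω.
The fractional drop is R_th/(R_th + R_L); requiring this ≤ 0.0230 gives R_L ≥ R_th(1/0.0230 − 1) = 98.69 × 42.48 = 4.19 kΩ.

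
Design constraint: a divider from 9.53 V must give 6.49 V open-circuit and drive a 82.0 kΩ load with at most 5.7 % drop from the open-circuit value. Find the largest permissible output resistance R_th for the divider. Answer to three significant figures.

R_th ≤ 4.96 kΩ

Loading drop = R_th/(R_th + R_L) ≤ 0.0570, so R_th ≤ R_L · ε/(1−ε) = 82.0 kΩ × 0.0570/0.9430 = 4.96 kΩ.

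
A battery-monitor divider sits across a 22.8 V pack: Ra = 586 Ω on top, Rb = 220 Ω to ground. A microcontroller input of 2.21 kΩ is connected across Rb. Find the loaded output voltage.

V_out ≈ 5.80 V

The load sits in parallel with Rb: Rb‖R_L = (220 × 2210) / (220 + 2210) = 200.1 Ω.
V_out = 22.8 × 200.1 / (586 + 200.1) = 22.8 × 200.1/786.1 = 5.80 V.
(Unloaded it would have been 6.22 V.)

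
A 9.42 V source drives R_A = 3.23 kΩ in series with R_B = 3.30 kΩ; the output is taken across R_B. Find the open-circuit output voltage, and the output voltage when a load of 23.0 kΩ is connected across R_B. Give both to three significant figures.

Unloaded: 4.76 V; loaded: 4.45 V

Open-circuit: V = 9.42 × 3.30/(3.23 + 3.30) = 4.76 V.
With the load, R_B becomes R_B‖R_L = 2.886 kΩ, so V = 9.42 × 2.886/6.116 = 4.45 V.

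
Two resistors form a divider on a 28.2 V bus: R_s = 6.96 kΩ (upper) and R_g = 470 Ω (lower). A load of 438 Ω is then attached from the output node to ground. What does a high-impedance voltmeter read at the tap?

V_out ≈ 0.890 V

The load sits in parallel with R_g: R_g‖R_L = (470 × 438) / (470 + 438) = 226.7 Ω.
V_out = 28.2 × 226.7 / (6960 + 226.7) = 28.2 × 226.7/7187 = 0.890 V.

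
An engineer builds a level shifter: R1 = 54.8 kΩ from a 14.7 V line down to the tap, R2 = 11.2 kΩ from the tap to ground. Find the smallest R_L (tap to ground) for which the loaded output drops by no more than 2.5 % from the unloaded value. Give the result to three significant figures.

R_L(min) ≈ 363 kΩ

Output resistance R_th = R1‖R2 = (54.8 × 11.2)/66.00 = 9.299 kΩ.
The fractional drop is R_th/(R_th + R_L); requiring this ≤ 0.0250 gives R_L ≥ R_th(1/0.0250 − 1) = 9.299 × 39.00 = 363 kΩ.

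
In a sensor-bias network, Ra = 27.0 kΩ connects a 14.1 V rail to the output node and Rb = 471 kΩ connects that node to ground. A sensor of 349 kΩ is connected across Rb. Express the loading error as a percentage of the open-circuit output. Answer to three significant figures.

6.82 %

The divider's output (Thévenin) resistance is Ra‖Rb = 25.54 kΩ.
Fractional drop under load = R_th/(R_th + R_L) = 25.54 / (25.54 + 349) = 0.06818.
So the output falls by 6.82 %.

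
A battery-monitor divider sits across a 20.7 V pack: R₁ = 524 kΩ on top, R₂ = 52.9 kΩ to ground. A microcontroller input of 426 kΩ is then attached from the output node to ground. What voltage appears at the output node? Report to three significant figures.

V_out ≈ 1.71 V

The load sits in parallel with R₂: R₂‖R_L = (52.9 × 426) / (52.9 + 426) = 47.06 kΩ.
V_out = 20.7 × 47.06 / (524 + 47.06) = 20.7 × 47.06/571.1 = 1.71 V.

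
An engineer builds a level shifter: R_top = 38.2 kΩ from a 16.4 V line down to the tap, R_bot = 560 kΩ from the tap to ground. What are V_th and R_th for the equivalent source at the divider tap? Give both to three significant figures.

V_th = 15.4 V, R_th = 35.8 kΩ

V_th is the open-circuit tap voltage: 16.4 × 560/(38.2 + 560) = 15.4 V.
With the supply zeroed, R_top and R_bot appear in parallel from the tap: R_th = R_top‖R_bot = (38.2 × 560)/598.2 = 35.8 kΩ.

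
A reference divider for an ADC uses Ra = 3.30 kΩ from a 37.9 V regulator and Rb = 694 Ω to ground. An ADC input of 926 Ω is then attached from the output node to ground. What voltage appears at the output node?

The load sits in parallel with Rb: Rb‖R_L = (694 × 926) / (694 + 926) = 396.7 Ω.
V_out = 37.9 × 396.7 / (3300 + 396.7) = 37.9 × 396.7/3697 = 4.07 V.

V_out ≈ 4.07 V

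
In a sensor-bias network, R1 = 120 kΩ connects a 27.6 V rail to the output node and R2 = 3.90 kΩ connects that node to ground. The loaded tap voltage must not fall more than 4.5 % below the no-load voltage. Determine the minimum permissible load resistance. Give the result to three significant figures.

R_L(min) ≈ 80.2 kΩ

Output resistance R_th = R1‖R2 = (120 × 3.90)/123.9 = 3.777 kΩ.
The fractional drop is R_th/(R_th + R_L); requiring this ≤ 0.0450 gives R_L ≥ R_th(1/0.0450 − 1) = 3.777 × 21.22 = 80.2 kΩ.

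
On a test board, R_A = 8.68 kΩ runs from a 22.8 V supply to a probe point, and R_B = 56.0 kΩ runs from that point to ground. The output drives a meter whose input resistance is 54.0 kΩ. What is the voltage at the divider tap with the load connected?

V_out ≈ 17.3 V

The load sits in parallel with R_B: R_B‖R_L = (56.0 × 54.0) / (56.0 + 54.0) = 27.49 kΩ.
V_out = 22.8 × 27.49 / (8.68 + 27.49) = 22.8 × 27.49/36.17 = 17.3 V.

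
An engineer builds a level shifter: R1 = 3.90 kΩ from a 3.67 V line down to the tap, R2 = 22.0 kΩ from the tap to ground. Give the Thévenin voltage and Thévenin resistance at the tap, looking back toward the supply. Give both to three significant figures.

V_th = 3.12 V, R_th = 3.31 kΩ

V_th is the open-circuit tap voltage: 3.67 × 22.0/(3.90 + 22.0) = 3.12 V.
With the supply zeroed, R1 and R2 appear in parallel from the tap: R_th = R1‖R2 = (3.90 × 22.0)/25.90 = 3.31 kΩ.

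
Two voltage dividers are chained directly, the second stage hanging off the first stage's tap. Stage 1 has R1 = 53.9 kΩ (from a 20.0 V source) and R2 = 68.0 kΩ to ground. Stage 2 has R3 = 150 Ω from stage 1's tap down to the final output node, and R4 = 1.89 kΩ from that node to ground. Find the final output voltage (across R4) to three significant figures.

V_out ≈ 0.657 V

Stage 2 presents R3+R4 = 2040 Ω as a load on stage 1's tap.
Stage 1's lower leg becomes R2‖(R3+R4) = 1981 Ω, so V_mid = 20.0 × 1981/55880 = 0.7089 V.
Stage 2 is itself unloaded: V_out = V_mid × R4/(R3+R4) = 0.7089 × 1890/2040 = 0.657 V.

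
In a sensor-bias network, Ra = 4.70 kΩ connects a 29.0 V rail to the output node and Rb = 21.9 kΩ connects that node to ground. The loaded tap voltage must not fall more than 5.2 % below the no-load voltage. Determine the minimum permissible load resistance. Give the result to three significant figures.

R_L(min) ≈ 70.5 kΩ

Output resistance R_th = Ra‖Rb = (4.70 × 21.9)/26.60 = 3.870 kΩ.
The fractional drop is R_th/(R_th + R_L); requiring this ≤ 0.0520 gives R_L ≥ R_th(1/0.0520 − 1) = 3.870 × 18.23 = 70.5 kΩ.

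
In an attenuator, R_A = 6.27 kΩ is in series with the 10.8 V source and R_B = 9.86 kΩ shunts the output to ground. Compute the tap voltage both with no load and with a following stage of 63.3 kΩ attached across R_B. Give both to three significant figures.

Unloaded: 6.60 V; loaded: 6.22 V

Open-circuit: V = 10.8 × 9.86/(6.27 + 9.86) = 6.60 V.
With the load, R_B becomes R_B‖R_L = 8.531 kΩ, so V = 10.8 × 8.531/14.80 = 6.22 V.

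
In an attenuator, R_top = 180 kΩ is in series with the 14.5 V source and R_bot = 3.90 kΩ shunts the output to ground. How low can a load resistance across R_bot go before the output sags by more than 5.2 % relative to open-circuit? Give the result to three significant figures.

R_L(min) ≈ 69.6 kΩ

Output resistance R_th = R_top‖R_bot = (180 × 3.90)/183.9 = 3.817 kΩ.
The fractional drop is R_th/(R_th + R_L); requiring this ≤ 0.0520 gives R_L ≥ R_th(1/0.0520 − 1) = 3.817 × 18.23 = 69.6 kΩ.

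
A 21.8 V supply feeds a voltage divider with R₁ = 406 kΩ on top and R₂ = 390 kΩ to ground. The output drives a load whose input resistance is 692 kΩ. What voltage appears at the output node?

V_out ≈ 8.30 V

The load sits in parallel with R₂: R₂‖R_L = (390 × 692) / (390 + 692) = 249.4 kΩ.
V_out = 21.8 × 249.4 / (406 + 249.4) = 21.8 × 249.4/655.4 = 8.30 V.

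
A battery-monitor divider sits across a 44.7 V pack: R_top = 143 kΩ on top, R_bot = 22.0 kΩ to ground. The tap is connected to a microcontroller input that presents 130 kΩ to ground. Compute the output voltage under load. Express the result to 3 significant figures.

V_out ≈ 5.20 V

The load sits in parallel with R_bot: R_bot‖R_L = (22.0 × 130) / (22.0 + 130) = 18.82 kΩ.
V_out = 44.7 × 18.82 / (143 + 18.82) = 44.7 × 18.82/161.8 = 5.20 V.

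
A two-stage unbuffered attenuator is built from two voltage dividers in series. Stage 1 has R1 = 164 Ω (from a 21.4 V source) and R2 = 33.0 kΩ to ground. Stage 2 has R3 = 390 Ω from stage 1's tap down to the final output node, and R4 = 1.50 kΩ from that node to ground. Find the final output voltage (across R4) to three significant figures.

Stage 2 presents R3+R4 = 1890 Ω as a load on stage 1's tap.
Stage 1's lower leg becomes R2‖(R3+R4) = 1788 Ω, so V_mid = 21.4 × 1788/1952 = 19.60 V.
Stage 2 is itself unloaded: V_out = V_mid × R4/(R3+R4) = 19.60 × 1500/1890 = 15.6 V.

V_out ≈ 15.6 V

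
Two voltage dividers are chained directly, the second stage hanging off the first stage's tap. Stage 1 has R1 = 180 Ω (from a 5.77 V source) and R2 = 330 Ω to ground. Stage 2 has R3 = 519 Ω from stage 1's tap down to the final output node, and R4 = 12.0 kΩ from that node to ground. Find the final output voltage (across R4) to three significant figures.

V_out ≈ 3.55 V

Stage 2 presents R3+R4 = 12520 Ω as a load on stage 1's tap.
Stage 1's lower leg becomes R2‖(R3+R4) = 321.5 Ω, so V_mid = 5.77 × 321.5/501.5 = 3.699 V.
Stage 2 is itself unloaded: V_out = V_mid × R4/(R3+R4) = 3.699 × 12000/12520 = 3.55 V.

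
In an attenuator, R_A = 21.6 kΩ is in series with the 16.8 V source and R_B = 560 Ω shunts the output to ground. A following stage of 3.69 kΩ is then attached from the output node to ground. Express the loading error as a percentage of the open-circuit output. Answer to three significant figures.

12.9 %

Unloaded V = 16.8 × 560/22160 = 0.42455 V.
Loaded: R_B‖R_L = 486.2 Ω, giving V = 16.8 × 486.2/22090 = 0.36984 V.
Drop = (0.42455 − 0.36984) / 0.42455 = 12.9 %.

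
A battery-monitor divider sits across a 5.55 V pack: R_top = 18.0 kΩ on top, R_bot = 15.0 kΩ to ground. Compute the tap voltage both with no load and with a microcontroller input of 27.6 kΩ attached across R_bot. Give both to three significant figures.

Unloaded: 2.52 V; loaded: 1.95 V

Open-circuit: V = 5.55 × 15.0/(18.0 + 15.0) = 2.52 V.
With the load, R_bot becomes R_bot‖R_L = 9.718 kΩ, so V = 5.55 × 9.718/27.72 = 1.95 V.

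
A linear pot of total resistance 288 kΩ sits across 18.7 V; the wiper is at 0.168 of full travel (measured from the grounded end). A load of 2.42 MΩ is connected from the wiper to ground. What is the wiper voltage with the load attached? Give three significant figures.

The wiper splits the pot into (1−α)R = 239.6 kΩ above and αR = 48.38 kΩ below.
Lower section ‖ load = 47.44 kΩ.
V_wiper = 18.7 × 47.44/(239.6 + 47.44) = 3.09 V.

V ≈ 3.09 V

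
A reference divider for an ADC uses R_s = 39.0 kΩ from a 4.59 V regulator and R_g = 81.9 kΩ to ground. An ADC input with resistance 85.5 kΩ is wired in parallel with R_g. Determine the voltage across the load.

V_out ≈ 2.38 V

The load sits in parallel with R_g: R_g‖R_L = (81.9 × 85.5) / (81.9 + 85.5) = 41.83 kΩ.
V_out = 4.59 × 41.83 / (39.0 + 41.83) = 4.59 × 41.83/80.83 = 2.38 V.
(Unloaded it would have been 3.11 V.)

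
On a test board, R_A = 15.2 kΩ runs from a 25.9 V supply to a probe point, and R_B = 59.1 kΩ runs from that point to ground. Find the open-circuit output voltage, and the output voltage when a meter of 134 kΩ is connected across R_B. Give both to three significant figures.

Unloaded: 20.6 V; loaded: 18.9 V

Open-circuit: V = 25.9 × 59.1/(15.2 + 59.1) = 20.6 V.
With the load, R_B becomes R_B‖R_L = 41.01 kΩ, so V = 25.9 × 41.01/56.21 = 18.9 V.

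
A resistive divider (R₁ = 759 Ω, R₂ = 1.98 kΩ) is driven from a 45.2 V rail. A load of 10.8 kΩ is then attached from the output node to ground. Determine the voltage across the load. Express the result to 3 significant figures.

The load sits in parallel with R₂: R₂‖R_L = (1980 × 10800) / (1980 + 10800) = 1673 Ω.
V_out = 45.2 × 1673 / (759 + 1673) = 45.2 × 1673/2432 = 31.1 V.
(Unloaded it would have been 32.7 V.)

V_out ≈ 31.1 V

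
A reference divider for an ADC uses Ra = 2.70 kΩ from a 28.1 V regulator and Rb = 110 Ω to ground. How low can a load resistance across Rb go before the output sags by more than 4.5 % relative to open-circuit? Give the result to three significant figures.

R_L(min) ≈ 2.24 kΩ

Output resistance R_th = Ra‖Rb = (2700 × 110)/2810 = 105.7 Ω.
The fractional drop is R_th/(R_th + R_L); requiring this ≤ 0.0450 gives R_L ≥ R_th(1/0.0450 − 1) = 105.7 × 21.22 = 2.24 kΩ.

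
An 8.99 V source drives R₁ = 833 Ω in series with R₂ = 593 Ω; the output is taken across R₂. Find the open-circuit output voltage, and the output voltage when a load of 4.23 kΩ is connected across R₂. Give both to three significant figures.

Open-circuit: V = 8.99 × 593/(833 + 593) = 3.74 V.
With the load, R₂ becomes R₂‖R_L = 520.1 Ω, so V = 8.99 × 520.1/1353 = 3.46 V.

Unloaded: 3.74 V; loaded: 3.46 V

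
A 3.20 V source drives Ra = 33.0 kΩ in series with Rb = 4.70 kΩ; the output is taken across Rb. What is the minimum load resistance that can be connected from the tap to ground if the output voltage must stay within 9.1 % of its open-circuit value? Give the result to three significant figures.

Output resistance R_th = Ra‖Rb = (33.0 × 4.70)/37.70 = 4.114 kΩ.
The fractional drop is R_th/(R_th + R_L); requiring this ≤ 0.0910 gives R_L ≥ R_th(1/0.0910 − 1) = 4.114 × 9.989 = 41.1 kΩ.

R_L(min) ≈ 41.1 kΩ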